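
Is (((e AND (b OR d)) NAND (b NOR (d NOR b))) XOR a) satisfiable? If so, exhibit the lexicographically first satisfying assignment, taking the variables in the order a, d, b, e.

a=0, d=0, b=0, e=0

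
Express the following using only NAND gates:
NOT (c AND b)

(((c NAND b) NAND (c NAND b)) NAND ((c NAND b) NAND (c NAND b)))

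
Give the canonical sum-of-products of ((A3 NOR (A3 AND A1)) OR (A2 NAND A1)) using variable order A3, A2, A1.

Σm(0, 1, 2, 3, 4, 5, 6) = (NOT A3 AND NOT A2 AND NOT A1) OR (NOT A3 AND NOT A2 AND A1) OR (NOT A3 AND A2 AND NOT A1) OR (NOT A3 AND A2 AND A1) OR (A3 AND NOT A2 AND NOT A1) OR (A3 AND NOT A2 AND A1) OR (A3 AND A2 AND NOT A1)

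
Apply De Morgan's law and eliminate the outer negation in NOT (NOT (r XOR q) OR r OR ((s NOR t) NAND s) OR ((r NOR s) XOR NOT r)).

(r XOR q) AND NOT r AND NOT ((s NOR t) NAND s) AND NOT ((r NOR s) XOR NOT r)
De Morgan's: NOT(OR of terms) = AND of negations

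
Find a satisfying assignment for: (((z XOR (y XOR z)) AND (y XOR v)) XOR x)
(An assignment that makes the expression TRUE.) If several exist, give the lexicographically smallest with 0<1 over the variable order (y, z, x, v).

y=0, z=0, x=1, v=0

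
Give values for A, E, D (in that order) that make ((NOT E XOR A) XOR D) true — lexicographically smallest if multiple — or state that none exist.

A=0, E=0, D=0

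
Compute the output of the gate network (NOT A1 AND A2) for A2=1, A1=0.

Substituting: (NOT 0 AND 1)
= 1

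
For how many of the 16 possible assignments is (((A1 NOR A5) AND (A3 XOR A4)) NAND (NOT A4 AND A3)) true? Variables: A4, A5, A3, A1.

Satisfying assignments: (0,0,0,0), (0,0,0,1), (0,0,1,1), (0,1,0,0), (0,1,0,1), (0,1,1,0), (0,1,1,1), (1,0,0,0), (1,0,0,1), (1,0,1,0), (1,0,1,1), (1,1,0,0), (1,1,0,1), (1,1,1,0), (1,1,1,1)
Count: 15 out of 16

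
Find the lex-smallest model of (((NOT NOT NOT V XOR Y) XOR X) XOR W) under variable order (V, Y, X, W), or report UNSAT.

V=0, Y=0, X=0, W=0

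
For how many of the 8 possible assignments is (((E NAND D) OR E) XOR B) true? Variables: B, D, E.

Satisfying assignments: (0,0,0), (0,0,1), (0,1,0), (0,1,1)
Count: 4 out of 8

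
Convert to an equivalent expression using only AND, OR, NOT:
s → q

NOT s OR q
(Implication elimination: A → B = NOT A OR B)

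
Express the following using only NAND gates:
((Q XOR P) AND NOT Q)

((((Q NAND (Q NAND P)) NAND (P NAND (Q NAND P))) NAND (Q NAND Q)) NAND (((Q NAND (Q NAND P)) NAND (P NAND (Q NAND P))) NAND (Q NAND Q)))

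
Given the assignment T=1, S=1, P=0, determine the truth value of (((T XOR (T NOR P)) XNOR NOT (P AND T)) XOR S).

Substituting: (((1 XOR (1 NOR 0)) XNOR NOT (0 AND 1)) XOR 1)
= 0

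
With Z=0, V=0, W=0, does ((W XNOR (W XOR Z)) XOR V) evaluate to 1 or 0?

Substituting: ((0 XNOR (0 XOR 0)) XOR 0)
= 1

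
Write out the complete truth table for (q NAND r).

q | r | Output
--------------
0 | 0 | 1
0 | 1 | 1
1 | 0 | 1
1 | 1 | 0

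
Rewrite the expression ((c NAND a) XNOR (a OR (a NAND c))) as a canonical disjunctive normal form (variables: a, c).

(NOT a AND NOT c) OR (NOT a AND c) OR (a AND NOT c)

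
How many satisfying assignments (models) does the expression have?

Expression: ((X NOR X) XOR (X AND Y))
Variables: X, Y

Satisfying assignments: (0,0), (0,1), (1,1)
Count: 3 out of 4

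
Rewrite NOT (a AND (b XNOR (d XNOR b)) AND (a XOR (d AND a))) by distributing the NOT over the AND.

NOT a OR NOT (b XNOR (d XNOR b)) OR NOT (a XOR (d AND a))
De Morgan's: NOT(AND of terms) = OR of negations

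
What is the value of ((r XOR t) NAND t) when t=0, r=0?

Substituting: ((0 XOR 0) NAND 0)
= 1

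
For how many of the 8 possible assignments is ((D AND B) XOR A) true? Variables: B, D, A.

Satisfying assignments: (0,0,1), (0,1,1), (1,0,1), (1,1,0)
Count: 4 out of 8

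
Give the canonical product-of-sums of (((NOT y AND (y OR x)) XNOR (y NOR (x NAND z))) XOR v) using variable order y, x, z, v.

ΠM(1, 3, 4, 7, 9, 11, 13, 15) = (y OR x OR z OR NOT v) AND (y OR x OR NOT z OR NOT v) AND (y OR NOT x OR z OR v) AND (y OR NOT x OR NOT z OR NOT v) AND (NOT y OR x OR z OR NOT v) AND (NOT y OR x OR NOT z OR NOT v) AND (NOT y OR NOT x OR z OR NOT v) AND (NOT y OR NOT x OR NOT z OR NOT v)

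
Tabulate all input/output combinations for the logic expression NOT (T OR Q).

T | Q | Output
--------------
0 | 0 | 1
0 | 1 | 0
1 | 0 | 0
1 | 1 | 0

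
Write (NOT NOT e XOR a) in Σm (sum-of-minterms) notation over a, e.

Σm(1, 2) = (NOT a AND e) OR (a AND NOT e)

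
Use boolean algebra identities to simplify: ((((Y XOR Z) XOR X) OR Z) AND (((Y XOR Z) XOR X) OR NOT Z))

By distribution ((E OR v) AND (E OR NOT v) = E):
= ((Y XOR Z) XOR X)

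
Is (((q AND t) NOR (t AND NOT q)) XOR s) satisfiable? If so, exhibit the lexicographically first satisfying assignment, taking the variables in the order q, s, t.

q=0, s=0, t=0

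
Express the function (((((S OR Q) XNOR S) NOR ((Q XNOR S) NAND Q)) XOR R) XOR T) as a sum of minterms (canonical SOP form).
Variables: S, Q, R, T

Σm(1, 2, 5, 6, 9, 10, 13, 14) = (NOT S AND NOT Q AND NOT R AND T) OR (NOT S AND NOT Q AND R AND NOT T) OR (NOT S AND Q AND NOT R AND T) OR (NOT S AND Q AND R AND NOT T) OR (S AND NOT Q AND NOT R AND T) OR (S AND NOT Q AND R AND NOT T) OR (S AND Q AND NOT R AND T) OR (S AND Q AND R AND NOT T)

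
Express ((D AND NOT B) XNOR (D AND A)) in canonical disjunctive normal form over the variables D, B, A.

(NOT D AND NOT B AND NOT A) OR (NOT D AND NOT B AND A) OR (NOT D AND B AND NOT A) OR (NOT D AND B AND A) OR (D AND NOT B AND A) OR (D AND B AND NOT A)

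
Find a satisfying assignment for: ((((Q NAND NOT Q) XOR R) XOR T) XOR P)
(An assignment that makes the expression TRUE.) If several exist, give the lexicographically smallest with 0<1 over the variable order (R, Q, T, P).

R=0, Q=0, T=0, P=0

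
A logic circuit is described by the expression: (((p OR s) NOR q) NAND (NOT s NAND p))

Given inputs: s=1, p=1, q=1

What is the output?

Substituting: (((1 OR 1) NOR 1) NAND (NOT 1 NAND 1))
= 1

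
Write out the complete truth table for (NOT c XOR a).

c | a | Output
--------------
0 | 0 | 1
0 | 1 | 0
1 | 0 | 0
1 | 1 | 1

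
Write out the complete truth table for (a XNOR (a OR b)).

b | a | Output
--------------
0 | 0 | 1
0 | 1 | 1
1 | 0 | 0
1 | 1 | 1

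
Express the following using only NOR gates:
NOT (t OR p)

(((t NOR p) NOR (t NOR p)) NOR ((t NOR p) NOR (t NOR p)))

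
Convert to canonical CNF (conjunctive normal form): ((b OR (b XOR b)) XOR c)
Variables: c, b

(c OR b) AND (NOT c OR NOT b)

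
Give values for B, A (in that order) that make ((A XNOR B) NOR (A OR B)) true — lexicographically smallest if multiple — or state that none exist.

UNSATISFIABLE - no assignment makes this expression true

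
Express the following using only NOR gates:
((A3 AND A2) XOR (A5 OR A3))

((((((A3 NOR A3) NOR (A2 NOR A2)) NOR ((A5 NOR A3) NOR (A5 NOR A3))) NOR (((A3 NOR A3) NOR (A2 NOR A2)) NOR ((A5 NOR A3) NOR (A5 NOR A3)))) NOR ((((A3 NOR A3) NOR (A2 NOR A2)) NOR ((A5 NOR A3) NOR (A5 NOR A3))) NOR (((A3 NOR A3) NOR (A2 NOR A2)) NOR ((A5 NOR A3) NOR (A5 NOR A3))))) NOR ((((((A3 NOR A3) NOR (A2 NOR A2)) NOR ((A3 NOR A3) NOR (A2 NOR A2))) NOR (((A5 NOR A3) NOR (A5 NOR A3)) NOR ((A5 NOR A3) NOR (A5 NOR A3)))) NOR ((((A3 NOR A3) NOR (A2 NOR A2)) NOR ((A3 NOR A3) NOR (A2 NOR A2))) NOR (((A5 NOR A3) NOR (A5 NOR A3)) NOR ((A5 NOR A3) NOR (A5 NOR A3))))) NOR (((((A3 NOR A3) NOR (A2 NOR A2)) NOR ((A3 NOR A3) NOR (A2 NOR A2))) NOR (((A5 NOR A3) NOR (A5 NOR A3)) NOR ((A5 NOR A3) NOR (A5 NOR A3)))) NOR ((((A3 NOR A3) NOR (A2 NOR A2)) NOR ((A3 NOR A3) NOR (A2 NOR A2))) NOR (((A5 NOR A3) NOR (A5 NOR A3)) NOR ((A5 NOR A3) NOR (A5 NOR A3)))))))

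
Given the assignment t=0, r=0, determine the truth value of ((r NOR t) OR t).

Substituting: ((0 NOR 0) OR 0)
= 1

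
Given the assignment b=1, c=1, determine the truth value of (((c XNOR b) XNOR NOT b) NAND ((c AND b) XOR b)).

Substituting: (((1 XNOR 1) XNOR NOT 1) NAND ((1 AND 1) XOR 1))
= 1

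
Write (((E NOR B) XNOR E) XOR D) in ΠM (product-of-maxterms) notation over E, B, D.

ΠM(0, 3, 4, 6) = (E OR B OR D) AND (E OR NOT B OR NOT D) AND (NOT E OR B OR D) AND (NOT E OR NOT B OR D)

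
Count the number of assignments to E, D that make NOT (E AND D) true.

Satisfying assignments: (0,0), (0,1), (1,0)
Count: 3 out of 4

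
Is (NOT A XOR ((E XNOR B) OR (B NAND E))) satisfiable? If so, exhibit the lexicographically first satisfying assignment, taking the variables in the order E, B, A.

E=0, B=0, A=1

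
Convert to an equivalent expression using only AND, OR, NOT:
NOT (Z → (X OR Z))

Z AND NOT (X OR Z)
(Negated implication: NOT(A → B) = A AND NOT B)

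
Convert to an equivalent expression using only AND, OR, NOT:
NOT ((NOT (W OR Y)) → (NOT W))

(NOT (W OR Y)) AND W
(Negated implication: NOT(A → B) = A AND NOT B)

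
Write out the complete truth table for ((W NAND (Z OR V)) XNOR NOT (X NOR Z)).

W | V | X | Z | Output
----------------------
0 | 0 | 0 | 0 | 0
0 | 0 | 0 | 1 | 1
0 | 0 | 1 | 0 | 1
0 | 0 | 1 | 1 | 1
0 | 1 | 0 | 0 | 0
0 | 1 | 0 | 1 | 1
0 | 1 | 1 | 0 | 1
0 | 1 | 1 | 1 | 1
1 | 0 | 0 | 0 | 0
1 | 0 | 0 | 1 | 0
1 | 0 | 1 | 0 | 1
1 | 0 | 1 | 1 | 0
1 | 1 | 0 | 0 | 1
1 | 1 | 0 | 1 | 0
1 | 1 | 1 | 0 | 0
1 | 1 | 1 | 1 | 0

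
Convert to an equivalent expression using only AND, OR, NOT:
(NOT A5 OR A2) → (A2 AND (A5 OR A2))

NOT (NOT A5 OR A2) OR (A2 AND (A5 OR A2))
(Implication elimination: A → B = NOT A OR B)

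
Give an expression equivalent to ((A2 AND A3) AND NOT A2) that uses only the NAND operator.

((((A2 NAND A3) NAND (A2 NAND A3)) NAND (A2 NAND A2)) NAND (((A2 NAND A3) NAND (A2 NAND A3)) NAND (A2 NAND A2)))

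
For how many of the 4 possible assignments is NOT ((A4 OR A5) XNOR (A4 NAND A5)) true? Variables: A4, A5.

Satisfying assignments: (0,0), (1,1)
Count: 2 out of 4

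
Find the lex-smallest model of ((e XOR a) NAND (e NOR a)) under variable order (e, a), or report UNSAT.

e=0, a=0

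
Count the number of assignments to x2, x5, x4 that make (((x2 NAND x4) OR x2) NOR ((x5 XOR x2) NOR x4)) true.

No assignment satisfies the expression.
Count: 0 out of 8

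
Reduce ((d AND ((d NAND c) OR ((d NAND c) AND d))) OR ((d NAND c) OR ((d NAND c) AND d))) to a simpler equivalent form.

By absorption (E OR (E AND v) = E) then absorption (E OR (E AND v) = E):
= (d NAND c)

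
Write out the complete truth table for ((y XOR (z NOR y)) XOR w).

w | z | y | Output
------------------
0 | 0 | 0 | 1
0 | 0 | 1 | 1
0 | 1 | 0 | 0
0 | 1 | 1 | 1
1 | 0 | 0 | 0
1 | 0 | 1 | 0
1 | 1 | 0 | 1
1 | 1 | 1 | 0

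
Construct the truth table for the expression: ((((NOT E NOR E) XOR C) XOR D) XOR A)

C | D | E | A | Output
----------------------
0 | 0 | 0 | 0 | 0
0 | 0 | 0 | 1 | 1
0 | 0 | 1 | 0 | 0
0 | 0 | 1 | 1 | 1
0 | 1 | 0 | 0 | 1
0 | 1 | 0 | 1 | 0
0 | 1 | 1 | 0 | 1
0 | 1 | 1 | 1 | 0
1 | 0 | 0 | 0 | 1
1 | 0 | 0 | 1 | 0
1 | 0 | 1 | 0 | 1
1 | 0 | 1 | 1 | 0
1 | 1 | 0 | 0 | 0
1 | 1 | 0 | 1 | 1
1 | 1 | 1 | 0 | 0
1 | 1 | 1 | 1 | 1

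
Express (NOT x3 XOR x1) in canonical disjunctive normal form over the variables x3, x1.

(NOT x3 AND NOT x1) OR (x3 AND x1)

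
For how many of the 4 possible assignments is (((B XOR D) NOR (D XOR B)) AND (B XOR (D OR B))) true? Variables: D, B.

No assignment satisfies the expression.
Count: 0 out of 4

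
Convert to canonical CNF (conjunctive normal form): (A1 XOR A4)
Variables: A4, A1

(A4 OR A1) AND (NOT A4 OR NOT A1)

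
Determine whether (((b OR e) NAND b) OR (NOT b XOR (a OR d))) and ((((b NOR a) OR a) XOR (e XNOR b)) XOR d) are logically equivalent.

No. Counterexample: with a=0, b=0, d=0, e=0, Expression 1 = 1 but Expression 2 = 0.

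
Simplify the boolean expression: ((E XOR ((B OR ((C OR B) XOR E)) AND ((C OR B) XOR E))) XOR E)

By XOR self-cancellation ((E XOR v) XOR v = E) then absorption (E AND (E OR v) = E):
= ((C OR B) XOR E)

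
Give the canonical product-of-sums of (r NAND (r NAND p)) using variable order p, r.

ΠM(1) = (p OR NOT r)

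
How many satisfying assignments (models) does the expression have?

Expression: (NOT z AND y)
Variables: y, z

Satisfying assignments: (1,0)
Count: 1 out of 4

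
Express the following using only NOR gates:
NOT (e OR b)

(((e NOR b) NOR (e NOR b)) NOR ((e NOR b) NOR (e NOR b)))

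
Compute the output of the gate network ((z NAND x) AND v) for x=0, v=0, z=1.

Substituting: ((1 NAND 0) AND 0)
= 0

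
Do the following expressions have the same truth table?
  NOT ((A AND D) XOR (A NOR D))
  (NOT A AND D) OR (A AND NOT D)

Yes, they are equivalent — the two output columns agree on all 4 assignments:
A | D | Expression 1 | Expression 2
-----------------------------------
0 | 0 | 0 | 0
0 | 1 | 1 | 1
1 | 0 | 1 | 1
1 | 1 | 0 | 0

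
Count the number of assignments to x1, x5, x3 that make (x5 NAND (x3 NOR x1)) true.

Satisfying assignments: (0,0,0), (0,0,1), (0,1,1), (1,0,0), (1,0,1), (1,1,0), (1,1,1)
Count: 7 out of 8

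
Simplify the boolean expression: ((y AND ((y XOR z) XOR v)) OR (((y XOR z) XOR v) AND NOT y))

By distribution ((E AND v) OR (E AND NOT v) = E):
= ((y XOR z) XOR v)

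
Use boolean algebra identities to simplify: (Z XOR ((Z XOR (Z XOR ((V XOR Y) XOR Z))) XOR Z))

By XOR self-cancellation ((E XOR v) XOR v = E) then XOR self-cancellation ((E XOR v) XOR v = E):
= ((V XOR Y) XOR Z)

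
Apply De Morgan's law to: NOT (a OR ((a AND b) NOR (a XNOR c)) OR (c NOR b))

NOT a AND NOT ((a AND b) NOR (a XNOR c)) AND NOT (c NOR b)
De Morgan's: NOT(OR of terms) = AND of negations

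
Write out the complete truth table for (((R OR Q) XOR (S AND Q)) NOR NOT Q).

Q | R | S | Output
------------------
0 | 0 | 0 | 0
0 | 0 | 1 | 0
0 | 1 | 0 | 0
0 | 1 | 1 | 0
1 | 0 | 0 | 0
1 | 0 | 1 | 1
1 | 1 | 0 | 0
1 | 1 | 1 | 1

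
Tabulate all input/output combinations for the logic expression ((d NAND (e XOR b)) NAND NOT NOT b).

b | e | d | Output
------------------
0 | 0 | 0 | 1
0 | 0 | 1 | 1
0 | 1 | 0 | 1
0 | 1 | 1 | 1
1 | 0 | 0 | 0
1 | 0 | 1 | 1
1 | 1 | 0 | 0
1 | 1 | 1 | 0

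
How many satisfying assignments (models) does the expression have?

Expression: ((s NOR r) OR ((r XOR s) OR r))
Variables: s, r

Satisfying assignments: (0,0), (0,1), (1,0), (1,1)
Count: 4 out of 4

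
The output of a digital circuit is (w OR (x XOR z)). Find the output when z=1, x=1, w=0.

Substituting: (0 OR (1 XOR 1))
= 0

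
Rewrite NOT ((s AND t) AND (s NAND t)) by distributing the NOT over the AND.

NOT (s AND t) OR NOT (s NAND t)
De Morgan's: NOT(AND of terms) = OR of negations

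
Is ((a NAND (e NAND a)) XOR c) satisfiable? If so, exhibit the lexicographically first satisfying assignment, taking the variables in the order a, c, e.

a=0, c=0, e=0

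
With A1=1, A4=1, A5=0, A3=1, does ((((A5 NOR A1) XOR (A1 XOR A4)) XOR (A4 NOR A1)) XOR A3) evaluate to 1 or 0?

Substituting: ((((0 NOR 1) XOR (1 XOR 1)) XOR (1 NOR 1)) XOR 1)
= 1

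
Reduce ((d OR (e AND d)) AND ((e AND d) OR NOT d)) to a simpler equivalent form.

By distribution ((E OR v) AND (E OR NOT v) = E):
= (e AND d)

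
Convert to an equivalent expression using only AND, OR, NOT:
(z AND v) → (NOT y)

NOT (z AND v) OR (NOT y)
(Implication elimination: A → B = NOT A OR B)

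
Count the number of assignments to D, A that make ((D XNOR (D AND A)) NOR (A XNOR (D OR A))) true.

Satisfying assignments: (1,0)
Count: 1 out of 4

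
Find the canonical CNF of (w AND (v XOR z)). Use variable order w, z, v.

(w OR z OR v) AND (w OR z OR NOT v) AND (w OR NOT z OR v) AND (w OR NOT z OR NOT v) AND (NOT w OR z OR v) AND (NOT w OR NOT z OR NOT v)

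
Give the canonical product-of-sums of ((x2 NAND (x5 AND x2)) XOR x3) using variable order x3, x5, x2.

ΠM(3, 4, 5, 6) = (x3 OR NOT x5 OR NOT x2) AND (NOT x3 OR x5 OR x2) AND (NOT x3 OR x5 OR NOT x2) AND (NOT x3 OR NOT x5 OR x2)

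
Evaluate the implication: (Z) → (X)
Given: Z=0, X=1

Antecedent (Z) = 0; consequent (X) = 1.
0 → 1 = 1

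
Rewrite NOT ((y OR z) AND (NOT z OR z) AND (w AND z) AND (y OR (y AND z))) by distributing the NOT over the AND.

NOT (y OR z) OR NOT (NOT z OR z) OR NOT (w AND z) OR NOT (y OR (y AND z))
De Morgan's: NOT(AND of terms) = OR of negations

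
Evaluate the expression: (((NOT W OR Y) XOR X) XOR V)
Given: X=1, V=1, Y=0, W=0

Substituting: (((NOT 0 OR 0) XOR 1) XOR 1)
= 1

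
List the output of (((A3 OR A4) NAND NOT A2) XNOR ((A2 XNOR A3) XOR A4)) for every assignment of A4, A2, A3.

A4 | A2 | A3 | Output
---------------------
0 | 0 | 0 | 1
0 | 0 | 1 | 1
0 | 1 | 0 | 0
0 | 1 | 1 | 1
1 | 0 | 0 | 1
1 | 0 | 1 | 0
1 | 1 | 0 | 1
1 | 1 | 1 | 0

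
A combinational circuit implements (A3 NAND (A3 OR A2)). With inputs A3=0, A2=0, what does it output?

Substituting: (0 NAND (0 OR 0))
= 1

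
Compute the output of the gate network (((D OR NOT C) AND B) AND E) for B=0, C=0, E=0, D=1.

Substituting: (((1 OR NOT 0) AND 0) AND 0)
= 0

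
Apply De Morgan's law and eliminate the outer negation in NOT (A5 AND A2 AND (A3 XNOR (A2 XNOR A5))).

NOT A5 OR NOT A2 OR NOT (A3 XNOR (A2 XNOR A5))
De Morgan's: NOT(AND of terms) = OR of negations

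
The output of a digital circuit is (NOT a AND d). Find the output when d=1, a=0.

Substituting: (NOT 0 AND 1)
= 1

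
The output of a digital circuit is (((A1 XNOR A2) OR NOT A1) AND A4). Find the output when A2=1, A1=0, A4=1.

Substituting: (((0 XNOR 1) OR NOT 0) AND 1)
= 1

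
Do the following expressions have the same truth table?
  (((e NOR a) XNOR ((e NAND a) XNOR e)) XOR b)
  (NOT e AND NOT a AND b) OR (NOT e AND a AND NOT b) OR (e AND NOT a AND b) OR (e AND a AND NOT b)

Yes, they are equivalent — the two output columns agree on all 8 assignments:
e | a | b | Expression 1 | Expression 2
---------------------------------------
0 | 0 | 0 | 0 | 0
0 | 0 | 1 | 1 | 1
0 | 1 | 0 | 1 | 1
0 | 1 | 1 | 0 | 0
1 | 0 | 0 | 0 | 0
1 | 0 | 1 | 1 | 1
1 | 1 | 0 | 1 | 1
1 | 1 | 1 | 0 | 0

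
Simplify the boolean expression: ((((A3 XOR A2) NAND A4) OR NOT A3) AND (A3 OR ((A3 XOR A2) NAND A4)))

By distribution ((E OR v) AND (E OR NOT v) = E):
= ((A3 XOR A2) NAND A4)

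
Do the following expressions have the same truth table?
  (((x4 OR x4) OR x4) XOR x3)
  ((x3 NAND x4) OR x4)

No. Counterexample: with x3=0, x4=0, Expression 1 = 0 but Expression 2 = 1.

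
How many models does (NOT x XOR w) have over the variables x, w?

Satisfying assignments: (0,0), (1,1)
Count: 2 out of 4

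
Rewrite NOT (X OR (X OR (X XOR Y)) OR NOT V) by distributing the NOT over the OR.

NOT X AND NOT (X OR (X XOR Y)) AND V
De Morgan's: NOT(OR of terms) = AND of negations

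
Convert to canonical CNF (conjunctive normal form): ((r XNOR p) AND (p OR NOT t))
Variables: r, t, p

(r OR t OR NOT p) AND (r OR NOT t OR p) AND (r OR NOT t OR NOT p) AND (NOT r OR t OR p) AND (NOT r OR NOT t OR p)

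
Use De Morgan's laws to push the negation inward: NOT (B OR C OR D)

NOT B AND NOT C AND NOT D
De Morgan's: NOT(OR of terms) = AND of negations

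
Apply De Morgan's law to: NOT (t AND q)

NOT t OR NOT q
De Morgan's: NOT(AND of terms) = OR of negations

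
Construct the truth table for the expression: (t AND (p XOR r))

t | r | p | Output
------------------
0 | 0 | 0 | 0
0 | 0 | 1 | 0
0 | 1 | 0 | 0
0 | 1 | 1 | 0
1 | 0 | 0 | 0
1 | 0 | 1 | 1
1 | 1 | 0 | 1
1 | 1 | 1 | 0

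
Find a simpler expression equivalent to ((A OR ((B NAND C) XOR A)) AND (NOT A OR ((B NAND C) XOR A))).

By distribution ((E OR v) AND (E OR NOT v) = E):
= ((B NAND C) XOR A)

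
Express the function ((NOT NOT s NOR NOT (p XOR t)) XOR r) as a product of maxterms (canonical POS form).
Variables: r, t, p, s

ΠM(0, 1, 3, 5, 6, 7, 10, 12) = (r OR t OR p OR s) AND (r OR t OR p OR NOT s) AND (r OR t OR NOT p OR NOT s) AND (r OR NOT t OR p OR NOT s) AND (r OR NOT t OR NOT p OR s) AND (r OR NOT t OR NOT p OR NOT s) AND (NOT r OR t OR NOT p OR s) AND (NOT r OR NOT t OR p OR s)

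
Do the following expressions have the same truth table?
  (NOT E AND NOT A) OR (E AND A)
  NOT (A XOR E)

Yes, they are equivalent — the two output columns agree on all 4 assignments:
E | A | Expression 1 | Expression 2
-----------------------------------
0 | 0 | 1 | 1
0 | 1 | 0 | 0
1 | 0 | 0 | 0
1 | 1 | 1 | 1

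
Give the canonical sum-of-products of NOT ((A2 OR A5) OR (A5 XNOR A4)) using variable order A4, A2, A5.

Σm(4) = (A4 AND NOT A2 AND NOT A5)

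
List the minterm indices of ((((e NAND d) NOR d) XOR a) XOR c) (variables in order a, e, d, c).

Σm(1, 3, 5, 7, 8, 10, 12, 14) = (NOT a AND NOT e AND NOT d AND c) OR (NOT a AND NOT e AND d AND c) OR (NOT a AND e AND NOT d AND c) OR (NOT a AND e AND d AND c) OR (a AND NOT e AND NOT d AND NOT c) OR (a AND NOT e AND d AND NOT c) OR (a AND e AND NOT d AND NOT c) OR (a AND e AND d AND NOT c)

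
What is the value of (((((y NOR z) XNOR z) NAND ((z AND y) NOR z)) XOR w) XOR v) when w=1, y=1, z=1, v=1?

Substituting: (((((1 NOR 1) XNOR 1) NAND ((1 AND 1) NOR 1)) XOR 1) XOR 1)
= 1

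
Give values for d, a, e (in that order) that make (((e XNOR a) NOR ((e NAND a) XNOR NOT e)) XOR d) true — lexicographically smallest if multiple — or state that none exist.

d=0, a=0, e=1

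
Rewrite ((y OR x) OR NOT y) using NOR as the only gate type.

((((y NOR x) NOR (y NOR x)) NOR (y NOR y)) NOR (((y NOR x) NOR (y NOR x)) NOR (y NOR y)))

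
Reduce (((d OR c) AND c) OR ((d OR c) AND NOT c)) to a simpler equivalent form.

By distribution ((E AND v) OR (E AND NOT v) = E):
= (d OR c)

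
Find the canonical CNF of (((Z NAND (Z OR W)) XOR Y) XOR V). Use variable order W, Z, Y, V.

(W OR Z OR Y OR NOT V) AND (W OR Z OR NOT Y OR V) AND (W OR NOT Z OR Y OR V) AND (W OR NOT Z OR NOT Y OR NOT V) AND (NOT W OR Z OR Y OR NOT V) AND (NOT W OR Z OR NOT Y OR V) AND (NOT W OR NOT Z OR Y OR V) AND (NOT W OR NOT Z OR NOT Y OR NOT V)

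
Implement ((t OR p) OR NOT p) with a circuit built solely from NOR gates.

((((t NOR p) NOR (t NOR p)) NOR (p NOR p)) NOR (((t NOR p) NOR (t NOR p)) NOR (p NOR p)))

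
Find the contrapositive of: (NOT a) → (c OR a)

Contrapositive: NOT (c OR a) → a
Note: A statement and its contrapositive are logically equivalent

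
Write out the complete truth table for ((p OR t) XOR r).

r | t | p | Output
------------------
0 | 0 | 0 | 0
0 | 0 | 1 | 1
0 | 1 | 0 | 1
0 | 1 | 1 | 1
1 | 0 | 0 | 1
1 | 0 | 1 | 0
1 | 1 | 0 | 0
1 | 1 | 1 | 0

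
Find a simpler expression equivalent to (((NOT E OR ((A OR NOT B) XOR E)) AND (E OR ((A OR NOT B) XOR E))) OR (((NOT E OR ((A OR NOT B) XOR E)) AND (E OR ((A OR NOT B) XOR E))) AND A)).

By absorption (E OR (E AND v) = E) then distribution ((E OR v) AND (E OR NOT v) = E):
= ((A OR NOT B) XOR E)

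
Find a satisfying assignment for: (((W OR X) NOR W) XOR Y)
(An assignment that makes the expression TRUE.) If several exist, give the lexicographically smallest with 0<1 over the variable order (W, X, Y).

W=0, X=0, Y=0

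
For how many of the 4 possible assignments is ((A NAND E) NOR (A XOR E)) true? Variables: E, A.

Satisfying assignments: (1,1)
Count: 1 out of 4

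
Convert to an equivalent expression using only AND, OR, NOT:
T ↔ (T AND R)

(T AND (T AND R)) OR (NOT T AND NOT (T AND R))
(Biconditional = both true or both false)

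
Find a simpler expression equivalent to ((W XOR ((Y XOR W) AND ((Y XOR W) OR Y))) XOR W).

By XOR self-cancellation ((E XOR v) XOR v = E) then absorption (E AND (E OR v) = E):
= (Y XOR W)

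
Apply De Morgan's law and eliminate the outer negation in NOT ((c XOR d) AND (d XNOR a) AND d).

NOT (c XOR d) OR NOT (d XNOR a) OR NOT d
De Morgan's: NOT(AND of terms) = OR of negations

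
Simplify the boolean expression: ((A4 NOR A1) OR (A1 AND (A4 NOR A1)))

By absorption (E OR (E AND v) = E):
= (A4 NOR A1)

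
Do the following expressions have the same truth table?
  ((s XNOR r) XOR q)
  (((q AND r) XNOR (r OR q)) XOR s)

Yes, they are equivalent — the two output columns agree on all 8 assignments:
s | q | r | Expression 1 | Expression 2
---------------------------------------
0 | 0 | 0 | 1 | 1
0 | 0 | 1 | 0 | 0
0 | 1 | 0 | 0 | 0
0 | 1 | 1 | 1 | 1
1 | 0 | 0 | 0 | 0
1 | 0 | 1 | 1 | 1
1 | 1 | 0 | 1 | 1
1 | 1 | 1 | 0 | 0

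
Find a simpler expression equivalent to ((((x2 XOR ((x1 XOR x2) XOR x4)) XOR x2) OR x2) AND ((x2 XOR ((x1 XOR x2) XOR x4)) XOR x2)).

By absorption (E AND (E OR v) = E) then XOR self-cancellation ((E XOR v) XOR v = E):
= ((x1 XOR x2) XOR x4)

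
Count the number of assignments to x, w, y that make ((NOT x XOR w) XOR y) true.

Satisfying assignments: (0,0,0), (0,1,1), (1,0,1), (1,1,0)
Count: 4 out of 8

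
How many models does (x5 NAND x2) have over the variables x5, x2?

Satisfying assignments: (0,0), (0,1), (1,0)
Count: 3 out of 4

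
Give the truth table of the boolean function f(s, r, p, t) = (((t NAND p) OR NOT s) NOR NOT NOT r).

s | r | p | t | Output
----------------------
0 | 0 | 0 | 0 | 0
0 | 0 | 0 | 1 | 0
0 | 0 | 1 | 0 | 0
0 | 0 | 1 | 1 | 0
0 | 1 | 0 | 0 | 0
0 | 1 | 0 | 1 | 0
0 | 1 | 1 | 0 | 0
0 | 1 | 1 | 1 | 0
1 | 0 | 0 | 0 | 0
1 | 0 | 0 | 1 | 0
1 | 0 | 1 | 0 | 0
1 | 0 | 1 | 1 | 1
1 | 1 | 0 | 0 | 0
1 | 1 | 0 | 1 | 0
1 | 1 | 1 | 0 | 0
1 | 1 | 1 | 1 | 0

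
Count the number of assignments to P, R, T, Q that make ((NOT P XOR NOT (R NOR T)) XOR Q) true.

Satisfying assignments: (0,0,0,0), (0,0,1,1), (0,1,0,1), (0,1,1,1), (1,0,0,1), (1,0,1,0), (1,1,0,0), (1,1,1,0)
Count: 8 out of 16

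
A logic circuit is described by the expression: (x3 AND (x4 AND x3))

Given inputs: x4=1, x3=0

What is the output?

Substituting: (0 AND (1 AND 0))
= 0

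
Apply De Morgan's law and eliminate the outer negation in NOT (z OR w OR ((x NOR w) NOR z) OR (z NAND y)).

NOT z AND NOT w AND NOT ((x NOR w) NOR z) AND NOT (z NAND y)
De Morgan's: NOT(OR of terms) = AND of negations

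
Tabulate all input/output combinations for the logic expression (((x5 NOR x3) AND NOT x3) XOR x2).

x5 | x2 | x3 | Output
---------------------
0 | 0 | 0 | 1
0 | 0 | 1 | 0
0 | 1 | 0 | 0
0 | 1 | 1 | 1
1 | 0 | 0 | 0
1 | 0 | 1 | 0
1 | 1 | 0 | 1
1 | 1 | 1 | 1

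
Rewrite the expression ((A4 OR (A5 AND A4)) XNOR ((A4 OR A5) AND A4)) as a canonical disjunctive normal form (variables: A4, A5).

(NOT A4 AND NOT A5) OR (NOT A4 AND A5) OR (A4 AND NOT A5) OR (A4 AND A5)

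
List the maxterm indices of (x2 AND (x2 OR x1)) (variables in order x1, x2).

ΠM(0, 2) = (x1 OR x2) AND (NOT x1 OR x2)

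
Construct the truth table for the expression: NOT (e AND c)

e | c | Output
--------------
0 | 0 | 1
0 | 1 | 1
1 | 0 | 1
1 | 1 | 0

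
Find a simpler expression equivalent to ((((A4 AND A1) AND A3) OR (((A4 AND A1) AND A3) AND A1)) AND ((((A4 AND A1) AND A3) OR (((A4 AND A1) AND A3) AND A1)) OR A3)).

By absorption (E AND (E OR v) = E) then absorption (E OR (E AND v) = E):
= ((A4 AND A1) AND A3)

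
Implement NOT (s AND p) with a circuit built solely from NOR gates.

(((s NOR s) NOR (p NOR p)) NOR ((s NOR s) NOR (p NOR p)))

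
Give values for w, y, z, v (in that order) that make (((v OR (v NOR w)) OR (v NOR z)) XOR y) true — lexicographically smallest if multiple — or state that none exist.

w=0, y=0, z=0, v=0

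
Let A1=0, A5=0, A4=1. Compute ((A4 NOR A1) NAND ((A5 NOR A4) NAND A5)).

Substituting: ((1 NOR 0) NAND ((0 NOR 1) NAND 0))
= 1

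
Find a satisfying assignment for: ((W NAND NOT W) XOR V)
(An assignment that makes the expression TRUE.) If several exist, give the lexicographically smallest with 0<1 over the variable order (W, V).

W=0, V=0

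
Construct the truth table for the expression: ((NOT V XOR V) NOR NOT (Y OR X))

X | Y | V | Output
------------------
0 | 0 | 0 | 0
0 | 0 | 1 | 0
0 | 1 | 0 | 0
0 | 1 | 1 | 0
1 | 0 | 0 | 0
1 | 0 | 1 | 0
1 | 1 | 0 | 0
1 | 1 | 1 | 0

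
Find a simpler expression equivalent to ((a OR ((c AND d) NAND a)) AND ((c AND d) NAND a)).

By absorption (E AND (E OR v) = E):
= ((c AND d) NAND a)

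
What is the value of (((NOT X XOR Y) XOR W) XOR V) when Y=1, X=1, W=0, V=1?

Substituting: (((NOT 1 XOR 1) XOR 0) XOR 1)
= 0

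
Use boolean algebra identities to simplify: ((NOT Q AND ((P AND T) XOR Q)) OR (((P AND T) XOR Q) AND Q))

By distribution ((E AND v) OR (E AND NOT v) = E):
= ((P AND T) XOR Q)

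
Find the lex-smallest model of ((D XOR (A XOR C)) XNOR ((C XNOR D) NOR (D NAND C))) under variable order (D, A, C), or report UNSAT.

D=0, A=0, C=0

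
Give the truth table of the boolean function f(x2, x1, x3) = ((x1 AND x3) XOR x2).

x2 | x1 | x3 | Output
---------------------
0 | 0 | 0 | 0
0 | 0 | 1 | 0
0 | 1 | 0 | 0
0 | 1 | 1 | 1
1 | 0 | 0 | 1
1 | 0 | 1 | 1
1 | 1 | 0 | 1
1 | 1 | 1 | 0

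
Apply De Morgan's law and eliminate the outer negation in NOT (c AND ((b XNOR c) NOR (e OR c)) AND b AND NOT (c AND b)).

NOT c OR NOT ((b XNOR c) NOR (e OR c)) OR NOT b OR (c AND b)
De Morgan's: NOT(AND of terms) = OR of negations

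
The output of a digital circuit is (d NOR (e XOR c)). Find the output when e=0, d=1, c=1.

Substituting: (1 NOR (0 XOR 1))
= 0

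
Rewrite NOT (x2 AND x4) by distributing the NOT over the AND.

NOT x2 OR NOT x4
De Morgan's: NOT(AND of terms) = OR of negations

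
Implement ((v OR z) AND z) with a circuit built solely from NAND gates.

((((v NAND v) NAND (z NAND z)) NAND z) NAND (((v NAND v) NAND (z NAND z)) NAND z))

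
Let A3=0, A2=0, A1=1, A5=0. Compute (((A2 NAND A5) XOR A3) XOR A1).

Substituting: (((0 NAND 0) XOR 0) XOR 1)
= 0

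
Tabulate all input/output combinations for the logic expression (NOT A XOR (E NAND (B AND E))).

E | B | A | Output
------------------
0 | 0 | 0 | 0
0 | 0 | 1 | 1
0 | 1 | 0 | 0
0 | 1 | 1 | 1
1 | 0 | 0 | 0
1 | 0 | 1 | 1
1 | 1 | 0 | 1
1 | 1 | 1 | 0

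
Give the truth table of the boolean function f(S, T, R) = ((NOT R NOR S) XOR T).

S | T | R | Output
------------------
0 | 0 | 0 | 0
0 | 0 | 1 | 1
0 | 1 | 0 | 1
0 | 1 | 1 | 0
1 | 0 | 0 | 0
1 | 0 | 1 | 0
1 | 1 | 0 | 1
1 | 1 | 1 | 1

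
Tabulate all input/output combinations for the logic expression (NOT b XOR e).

b | e | Output
--------------
0 | 0 | 1
0 | 1 | 0
1 | 0 | 0
1 | 1 | 1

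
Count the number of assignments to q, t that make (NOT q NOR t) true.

Satisfying assignments: (1,0)
Count: 1 out of 4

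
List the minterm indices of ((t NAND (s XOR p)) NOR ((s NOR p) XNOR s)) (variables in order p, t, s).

Σm(3) = (NOT p AND t AND s)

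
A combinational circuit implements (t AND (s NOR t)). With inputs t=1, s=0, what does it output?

Substituting: (1 AND (0 NOR 1))
= 0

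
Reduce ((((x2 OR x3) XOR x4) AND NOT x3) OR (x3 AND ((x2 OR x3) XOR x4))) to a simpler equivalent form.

By distribution ((E AND v) OR (E AND NOT v) = E):
= ((x2 OR x3) XOR x4)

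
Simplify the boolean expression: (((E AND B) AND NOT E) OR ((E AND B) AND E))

By distribution ((E AND v) OR (E AND NOT v) = E):
= (E AND B)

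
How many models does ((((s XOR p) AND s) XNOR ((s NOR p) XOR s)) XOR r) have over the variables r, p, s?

Satisfying assignments: (0,0,1), (0,1,0), (1,0,0), (1,1,1)
Count: 4 out of 8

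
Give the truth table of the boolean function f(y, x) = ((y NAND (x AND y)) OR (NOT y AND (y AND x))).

y | x | Output
--------------
0 | 0 | 1
0 | 1 | 1
1 | 0 | 1
1 | 1 | 0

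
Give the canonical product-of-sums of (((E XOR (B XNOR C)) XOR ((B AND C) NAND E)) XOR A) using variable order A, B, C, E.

ΠM(0, 3, 5, 6, 7, 9, 10, 12) = (A OR B OR C OR E) AND (A OR B OR NOT C OR NOT E) AND (A OR NOT B OR C OR NOT E) AND (A OR NOT B OR NOT C OR E) AND (A OR NOT B OR NOT C OR NOT E) AND (NOT A OR B OR C OR NOT E) AND (NOT A OR B OR NOT C OR E) AND (NOT A OR NOT B OR C OR E)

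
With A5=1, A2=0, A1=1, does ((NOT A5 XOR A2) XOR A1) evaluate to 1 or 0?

Substituting: ((NOT 1 XOR 0) XOR 1)
= 1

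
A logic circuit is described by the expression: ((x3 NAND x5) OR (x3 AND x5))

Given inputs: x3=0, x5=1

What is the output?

Substituting: ((0 NAND 1) OR (0 AND 1))
= 1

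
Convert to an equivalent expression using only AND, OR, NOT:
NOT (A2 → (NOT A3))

A2 AND A3
(Negated implication: NOT(A → B) = A AND NOT B)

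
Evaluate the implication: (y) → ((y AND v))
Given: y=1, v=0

Antecedent (y) = 1; consequent ((y AND v)) = 0.
1 → 0 = 0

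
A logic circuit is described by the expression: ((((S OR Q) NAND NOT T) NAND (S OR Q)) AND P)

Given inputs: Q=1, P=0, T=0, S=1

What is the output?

Substituting: ((((1 OR 1) NAND NOT 0) NAND (1 OR 1)) AND 0)
= 0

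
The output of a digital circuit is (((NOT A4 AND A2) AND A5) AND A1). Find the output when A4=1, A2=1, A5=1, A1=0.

Substituting: (((NOT 1 AND 1) AND 1) AND 0)
= 0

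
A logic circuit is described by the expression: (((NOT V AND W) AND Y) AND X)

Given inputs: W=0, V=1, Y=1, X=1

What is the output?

Substituting: (((NOT 1 AND 0) AND 1) AND 1)
= 0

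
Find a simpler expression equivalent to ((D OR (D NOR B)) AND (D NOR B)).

By absorption (E AND (E OR v) = E):
= (D NOR B)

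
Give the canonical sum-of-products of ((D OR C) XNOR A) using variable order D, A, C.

Σm(0, 3, 6, 7) = (NOT D AND NOT A AND NOT C) OR (NOT D AND A AND C) OR (D AND A AND NOT C) OR (D AND A AND C)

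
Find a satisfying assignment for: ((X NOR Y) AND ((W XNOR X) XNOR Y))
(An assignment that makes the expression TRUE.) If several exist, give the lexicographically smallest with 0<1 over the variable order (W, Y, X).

W=1, Y=0, X=0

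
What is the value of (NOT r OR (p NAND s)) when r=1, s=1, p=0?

Substituting: (NOT 1 OR (0 NAND 1))
= 1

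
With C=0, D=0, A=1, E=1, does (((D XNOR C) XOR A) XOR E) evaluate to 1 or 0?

Substituting: (((0 XNOR 0) XOR 1) XOR 1)
= 1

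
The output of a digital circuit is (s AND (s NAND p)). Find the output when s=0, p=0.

Substituting: (0 AND (0 NAND 0))
= 0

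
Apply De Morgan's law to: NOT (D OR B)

NOT D AND NOT B
De Morgan's: NOT(OR of terms) = AND of negations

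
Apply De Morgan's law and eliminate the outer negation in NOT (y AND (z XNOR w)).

NOT y OR NOT (z XNOR w)
De Morgan's: NOT(AND of terms) = OR of negations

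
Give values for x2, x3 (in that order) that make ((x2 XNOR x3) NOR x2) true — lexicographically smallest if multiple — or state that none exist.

x2=0, x3=1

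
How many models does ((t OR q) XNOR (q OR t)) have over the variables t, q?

Satisfying assignments: (0,0), (0,1), (1,0), (1,1)
Count: 4 out of 4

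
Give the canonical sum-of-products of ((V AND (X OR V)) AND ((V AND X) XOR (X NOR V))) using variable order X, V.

Σm(3) = (X AND V)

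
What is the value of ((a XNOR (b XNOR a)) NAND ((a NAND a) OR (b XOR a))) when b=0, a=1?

Substituting: ((1 XNOR (0 XNOR 1)) NAND ((1 NAND 1) OR (0 XOR 1)))
= 1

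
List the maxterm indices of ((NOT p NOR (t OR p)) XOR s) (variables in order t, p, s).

ΠM(0, 2, 4, 6) = (t OR p OR s) AND (t OR NOT p OR s) AND (NOT t OR p OR s) AND (NOT t OR NOT p OR s)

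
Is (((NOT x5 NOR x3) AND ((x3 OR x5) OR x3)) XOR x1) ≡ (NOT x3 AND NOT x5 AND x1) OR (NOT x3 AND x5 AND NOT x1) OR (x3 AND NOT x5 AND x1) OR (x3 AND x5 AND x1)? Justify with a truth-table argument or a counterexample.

Yes, they are equivalent — the two output columns agree on all 8 assignments:
x3 | x5 | x1 | Expression 1 | Expression 2
------------------------------------------
0 | 0 | 0 | 0 | 0
0 | 0 | 1 | 1 | 1
0 | 1 | 0 | 1 | 1
0 | 1 | 1 | 0 | 0
1 | 0 | 0 | 0 | 0
1 | 0 | 1 | 1 | 1
1 | 1 | 0 | 0 | 0
1 | 1 | 1 | 1 | 1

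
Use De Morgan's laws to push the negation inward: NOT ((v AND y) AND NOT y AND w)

NOT (v AND y) OR y OR NOT w
De Morgan's: NOT(AND of terms) = OR of negations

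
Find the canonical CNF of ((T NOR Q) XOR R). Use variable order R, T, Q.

(R OR T OR NOT Q) AND (R OR NOT T OR Q) AND (R OR NOT T OR NOT Q) AND (NOT R OR T OR Q)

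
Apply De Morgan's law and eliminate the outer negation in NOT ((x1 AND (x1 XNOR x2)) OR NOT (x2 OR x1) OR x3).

NOT (x1 AND (x1 XNOR x2)) AND (x2 OR x1) AND NOT x3
De Morgan's: NOT(OR of terms) = AND of negations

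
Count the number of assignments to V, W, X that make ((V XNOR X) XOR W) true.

Satisfying assignments: (0,0,0), (0,1,1), (1,0,1), (1,1,0)
Count: 4 out of 8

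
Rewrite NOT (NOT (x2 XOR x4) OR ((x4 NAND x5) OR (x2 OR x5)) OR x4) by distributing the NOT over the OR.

(x2 XOR x4) AND NOT ((x4 NAND x5) OR (x2 OR x5)) AND NOT x4
De Morgan's: NOT(OR of terms) = AND of negations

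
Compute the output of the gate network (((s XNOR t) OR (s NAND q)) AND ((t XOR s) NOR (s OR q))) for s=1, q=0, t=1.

Substituting: (((1 XNOR 1) OR (1 NAND 0)) AND ((1 XOR 1) NOR (1 OR 0)))
= 0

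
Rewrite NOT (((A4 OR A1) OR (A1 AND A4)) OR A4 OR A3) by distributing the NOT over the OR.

NOT ((A4 OR A1) OR (A1 AND A4)) AND NOT A4 AND NOT A3
De Morgan's: NOT(OR of terms) = AND of negations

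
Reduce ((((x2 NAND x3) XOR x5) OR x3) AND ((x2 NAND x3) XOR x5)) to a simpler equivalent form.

By absorption (E AND (E OR v) = E):
= ((x2 NAND x3) XOR x5)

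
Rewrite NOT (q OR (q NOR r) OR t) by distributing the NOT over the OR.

NOT q AND NOT (q NOR r) AND NOT t
De Morgan's: NOT(OR of terms) = AND of negations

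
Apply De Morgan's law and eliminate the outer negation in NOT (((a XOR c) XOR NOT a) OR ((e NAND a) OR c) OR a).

NOT ((a XOR c) XOR NOT a) AND NOT ((e NAND a) OR c) AND NOT a
De Morgan's: NOT(OR of terms) = AND of negations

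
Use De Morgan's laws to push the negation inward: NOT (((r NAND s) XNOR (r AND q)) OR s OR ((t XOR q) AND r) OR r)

NOT ((r NAND s) XNOR (r AND q)) AND NOT s AND NOT ((t XOR q) AND r) AND NOT r
De Morgan's: NOT(OR of terms) = AND of negations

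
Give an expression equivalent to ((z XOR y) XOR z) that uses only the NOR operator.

((((((((z NOR y) NOR (z NOR y)) NOR ((z NOR y) NOR (z NOR y))) NOR ((((z NOR z) NOR (y NOR y)) NOR ((z NOR z) NOR (y NOR y))) NOR (((z NOR z) NOR (y NOR y)) NOR ((z NOR z) NOR (y NOR y))))) NOR z) NOR (((((z NOR y) NOR (z NOR y)) NOR ((z NOR y) NOR (z NOR y))) NOR ((((z NOR z) NOR (y NOR y)) NOR ((z NOR z) NOR (y NOR y))) NOR (((z NOR z) NOR (y NOR y)) NOR ((z NOR z) NOR (y NOR y))))) NOR z)) NOR ((((((z NOR y) NOR (z NOR y)) NOR ((z NOR y) NOR (z NOR y))) NOR ((((z NOR z) NOR (y NOR y)) NOR ((z NOR z) NOR (y NOR y))) NOR (((z NOR z) NOR (y NOR y)) NOR ((z NOR z) NOR (y NOR y))))) NOR z) NOR (((((z NOR y) NOR (z NOR y)) NOR ((z NOR y) NOR (z NOR y))) NOR ((((z NOR z) NOR (y NOR y)) NOR ((z NOR z) NOR (y NOR y))) NOR (((z NOR z) NOR (y NOR y)) NOR ((z NOR z) NOR (y NOR y))))) NOR z))) NOR ((((((((z NOR y) NOR (z NOR y)) NOR ((z NOR y) NOR (z NOR y))) NOR ((((z NOR z) NOR (y NOR y)) NOR ((z NOR z) NOR (y NOR y))) NOR (((z NOR z) NOR (y NOR y)) NOR ((z NOR z) NOR (y NOR y))))) NOR ((((z NOR y) NOR (z NOR y)) NOR ((z NOR y) NOR (z NOR y))) NOR ((((z NOR z) NOR (y NOR y)) NOR ((z NOR z) NOR (y NOR y))) NOR (((z NOR z) NOR (y NOR y)) NOR ((z NOR z) NOR (y NOR y)))))) NOR (z NOR z)) NOR ((((((z NOR y) NOR (z NOR y)) NOR ((z NOR y) NOR (z NOR y))) NOR ((((z NOR z) NOR (y NOR y)) NOR ((z NOR z) NOR (y NOR y))) NOR (((z NOR z) NOR (y NOR y)) NOR ((z NOR z) NOR (y NOR y))))) NOR ((((z NOR y) NOR (z NOR y)) NOR ((z NOR y) NOR (z NOR y))) NOR ((((z NOR z) NOR (y NOR y)) NOR ((z NOR z) NOR (y NOR y))) NOR (((z NOR z) NOR (y NOR y)) NOR ((z NOR z) NOR (y NOR y)))))) NOR (z NOR z))) NOR (((((((z NOR y) NOR (z NOR y)) NOR ((z NOR y) NOR (z NOR y))) NOR ((((z NOR z) NOR (y NOR y)) NOR ((z NOR z) NOR (y NOR y))) NOR (((z NOR z) NOR (y NOR y)) NOR ((z NOR z) NOR (y NOR y))))) NOR ((((z NOR y) NOR (z NOR y)) NOR ((z NOR y) NOR (z NOR y))) NOR ((((z NOR z) NOR (y NOR y)) NOR ((z NOR z) NOR (y NOR y))) NOR (((z NOR z) NOR (y NOR y)) NOR ((z NOR z) NOR (y NOR y)))))) NOR (z NOR z)) NOR ((((((z NOR y) NOR (z NOR y)) NOR ((z NOR y) NOR (z NOR y))) NOR ((((z NOR z) NOR (y NOR y)) NOR ((z NOR z) NOR (y NOR y))) NOR (((z NOR z) NOR (y NOR y)) NOR ((z NOR z) NOR (y NOR y))))) NOR ((((z NOR y) NOR (z NOR y)) NOR ((z NOR y) NOR (z NOR y))) NOR ((((z NOR z) NOR (y NOR y)) NOR ((z NOR z) NOR (y NOR y))) NOR (((z NOR z) NOR (y NOR y)) NOR ((z NOR z) NOR (y NOR y)))))) NOR (z NOR z)))))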